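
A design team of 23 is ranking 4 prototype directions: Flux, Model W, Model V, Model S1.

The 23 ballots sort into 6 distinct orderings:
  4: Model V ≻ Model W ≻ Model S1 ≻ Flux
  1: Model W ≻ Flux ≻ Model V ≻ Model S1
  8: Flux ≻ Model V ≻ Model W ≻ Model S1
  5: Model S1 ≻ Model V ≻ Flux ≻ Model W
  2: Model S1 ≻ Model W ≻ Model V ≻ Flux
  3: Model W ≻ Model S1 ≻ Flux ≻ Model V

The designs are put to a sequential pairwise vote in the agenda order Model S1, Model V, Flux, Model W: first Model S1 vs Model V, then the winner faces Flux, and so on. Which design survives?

Round 1: Model S1 vs Model V — 10–13, Model V advances.
Round 2: Model V vs Flux — 11–12, Flux advances.
Round 3: Flux vs Model W — 13–10, Flux advances.
Flux survives the agenda.

Flux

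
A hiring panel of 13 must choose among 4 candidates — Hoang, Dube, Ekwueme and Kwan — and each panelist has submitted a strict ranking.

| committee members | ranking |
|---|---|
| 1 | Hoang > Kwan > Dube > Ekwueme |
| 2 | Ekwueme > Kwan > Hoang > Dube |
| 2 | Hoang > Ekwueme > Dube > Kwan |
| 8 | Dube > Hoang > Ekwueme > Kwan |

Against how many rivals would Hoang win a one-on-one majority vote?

2

Hoang against each rival (13 committee members):
Hoang vs Dube: Dube wins 8–5.
Hoang vs Ekwueme: Hoang, 11–2.
Hoang vs Kwan: Hoang, 11–2.
Hoang beats Ekwueme, Kwan; loses to Dube — 2 pairwise wins.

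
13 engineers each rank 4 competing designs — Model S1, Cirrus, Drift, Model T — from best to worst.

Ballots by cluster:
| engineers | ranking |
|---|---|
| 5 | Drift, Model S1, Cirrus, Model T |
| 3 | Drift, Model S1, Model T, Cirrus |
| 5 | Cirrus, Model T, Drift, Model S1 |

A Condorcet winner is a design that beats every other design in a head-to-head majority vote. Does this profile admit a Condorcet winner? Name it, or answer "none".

Pairwise majorities:
Model S1 vs Cirrus: Model S1, 8–5.
Model S1 vs Drift: Model S1 preferred on 0 ballots; Drift wins 13–0.
Model S1 vs Model T: 5+3 = 8 for Model S1, 5 for Model T — Model S1 by 8–5.
Cirrus–Drift: Drift 8–5.
Cirrus vs Model T: Cirrus wins 10–3.
Drift–Model T: Drift 8–5.
Drift wins every pairwise contest, so Drift is the Condorcet winner.

Drift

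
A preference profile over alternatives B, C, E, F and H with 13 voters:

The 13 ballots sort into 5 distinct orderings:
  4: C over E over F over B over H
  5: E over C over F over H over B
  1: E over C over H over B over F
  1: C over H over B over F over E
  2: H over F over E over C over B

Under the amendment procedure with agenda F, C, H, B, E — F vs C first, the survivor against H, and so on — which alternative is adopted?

E

Round 1: F vs C — 2–11, C advances.
Round 2: C vs H — 11–2, C advances.
Round 3: C vs B — 13–0, C advances.
Round 4: C vs E — 5–8, E advances.
The agenda winner is E.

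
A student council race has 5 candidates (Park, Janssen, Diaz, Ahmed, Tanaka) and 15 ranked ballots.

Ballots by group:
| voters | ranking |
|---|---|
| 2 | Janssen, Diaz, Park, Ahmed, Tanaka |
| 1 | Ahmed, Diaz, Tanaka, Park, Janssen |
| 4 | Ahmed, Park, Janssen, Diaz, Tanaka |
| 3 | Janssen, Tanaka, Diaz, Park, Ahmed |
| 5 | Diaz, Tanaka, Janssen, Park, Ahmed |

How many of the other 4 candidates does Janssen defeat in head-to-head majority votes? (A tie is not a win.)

Janssen against each rival (15 voters):
Janssen vs Park: Janssen wins 10–5.
Janssen–Diaz: Janssen 9–6.
Janssen vs Ahmed: Janssen wins 10–5.
Janssen vs Tanaka: Janssen is ranked higher on 2+4+3 = 9 ballots, Tanaka on 6. Janssen wins 9–6.
Janssen beats Park, Diaz, Ahmed, Tanaka — 4 pairwise wins.

4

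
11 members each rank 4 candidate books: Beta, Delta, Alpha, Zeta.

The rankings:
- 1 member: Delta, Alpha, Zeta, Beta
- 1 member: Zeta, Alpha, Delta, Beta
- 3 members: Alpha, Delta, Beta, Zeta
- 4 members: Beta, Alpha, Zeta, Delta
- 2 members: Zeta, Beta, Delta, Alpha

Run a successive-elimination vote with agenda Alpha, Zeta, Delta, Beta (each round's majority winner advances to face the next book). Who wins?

Round 1: Alpha vs Zeta — 8–3, Alpha advances.
Round 2: Alpha vs Delta — 8–3, Alpha advances.
Round 3: Alpha vs Beta — 5–6, Beta advances.
The agenda winner is Beta.

Beta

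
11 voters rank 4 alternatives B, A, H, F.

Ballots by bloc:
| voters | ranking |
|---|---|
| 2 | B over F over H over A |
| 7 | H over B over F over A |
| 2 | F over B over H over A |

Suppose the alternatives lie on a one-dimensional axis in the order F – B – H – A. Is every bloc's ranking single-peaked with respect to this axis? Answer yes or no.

yes

Axis positions: F=1, B=2, H=3, A=4.
Bloc 1 (peak B at position 2): ranking walks positions 2-1-3-4, expanding outward from the peak — single-peaked.
Bloc 2 (peak H at position 3): ranking walks positions 3-2-1-4, expanding outward from the peak — single-peaked.
Bloc 3 (peak F at position 1): ranking walks positions 1-2-3-4, expanding outward from the peak — single-peaked.
Every ranking is single-peaked on this axis.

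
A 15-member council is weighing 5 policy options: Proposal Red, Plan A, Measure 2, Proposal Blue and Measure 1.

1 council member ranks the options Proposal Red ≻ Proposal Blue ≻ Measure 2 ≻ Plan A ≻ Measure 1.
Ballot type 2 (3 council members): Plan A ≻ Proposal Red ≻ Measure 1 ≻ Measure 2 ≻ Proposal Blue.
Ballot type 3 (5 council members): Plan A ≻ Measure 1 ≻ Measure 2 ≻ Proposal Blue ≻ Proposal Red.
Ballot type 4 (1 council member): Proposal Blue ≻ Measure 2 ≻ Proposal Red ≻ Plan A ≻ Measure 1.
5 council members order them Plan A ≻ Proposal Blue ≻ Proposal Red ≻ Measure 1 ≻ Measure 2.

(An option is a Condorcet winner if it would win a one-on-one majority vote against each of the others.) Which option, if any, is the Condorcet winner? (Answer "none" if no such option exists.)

Plan A

Check each pair by majority over 15 ballots:
Proposal Red vs Plan A: Plan A wins 13–2.
Proposal Red vs Measure 2: Proposal Red, 9–6.
Proposal Red–Proposal Blue: Proposal Blue 11–4.
Proposal Red vs Measure 1: Proposal Red wins 10–5.
Plan A vs Measure 2: Plan A is ranked higher on 3+5+5 = 13 ballots, Measure 2 on 2. Plan A wins 13–2.
Plan A vs Proposal Blue: 3+5+5 = 13 for Plan A, 2 for Proposal Blue — Plan A by 13–2.
Plan A–Measure 1: Plan A 15–0.
Measure 2 vs Proposal Blue: 8 to 7, Measure 2.
Measure 2 vs Measure 1: 1+1 = 2 for Measure 2, 13 for Measure 1 — Measure 1 by 13–2.
Proposal Blue vs Measure 1: Proposal Blue preferred on 1+1+5 = 7 ballots; Measure 1 wins 8–7.
Plan A defeats every rival head-to-head and is the Condorcet winner.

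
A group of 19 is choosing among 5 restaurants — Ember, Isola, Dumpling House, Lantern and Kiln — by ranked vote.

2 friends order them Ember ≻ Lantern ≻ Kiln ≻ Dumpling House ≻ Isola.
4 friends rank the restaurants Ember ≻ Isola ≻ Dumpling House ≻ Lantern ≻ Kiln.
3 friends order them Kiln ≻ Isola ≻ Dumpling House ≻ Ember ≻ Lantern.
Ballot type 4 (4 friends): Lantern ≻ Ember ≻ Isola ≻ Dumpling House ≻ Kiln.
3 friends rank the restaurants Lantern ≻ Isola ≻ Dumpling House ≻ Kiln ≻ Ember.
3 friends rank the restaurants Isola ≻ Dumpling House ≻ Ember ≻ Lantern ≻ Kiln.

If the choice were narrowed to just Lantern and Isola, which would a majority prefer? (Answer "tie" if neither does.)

Isola

Ballots ranking Lantern above Isola: 2 + 4 + 3 = 9.
Ballots ranking Isola above Lantern: 19 − 9 = 10.
Isola wins the head-to-head 10–9.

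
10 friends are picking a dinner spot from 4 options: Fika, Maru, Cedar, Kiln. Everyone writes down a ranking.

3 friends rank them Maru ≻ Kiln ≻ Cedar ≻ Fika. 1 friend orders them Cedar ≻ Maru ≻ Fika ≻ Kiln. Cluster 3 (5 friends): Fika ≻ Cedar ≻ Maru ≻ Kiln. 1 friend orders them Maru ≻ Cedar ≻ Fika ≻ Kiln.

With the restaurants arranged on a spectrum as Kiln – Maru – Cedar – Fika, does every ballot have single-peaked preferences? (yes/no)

Axis positions: Kiln=1, Maru=2, Cedar=3, Fika=4.
Cluster 1 (peak Maru at position 2): ranking walks positions 2-1-3-4, expanding outward from the peak — single-peaked.
Cluster 2 (peak Cedar at position 3): ranking walks positions 3-2-4-1, expanding outward from the peak — single-peaked.
Cluster 3 (peak Fika at position 4): ranking walks positions 4-3-2-1, expanding outward from the peak — single-peaked.
Cluster 4 (peak Maru at position 2): ranking walks positions 2-3-4-1, expanding outward from the peak — single-peaked.
Every ranking is single-peaked on this axis.

yes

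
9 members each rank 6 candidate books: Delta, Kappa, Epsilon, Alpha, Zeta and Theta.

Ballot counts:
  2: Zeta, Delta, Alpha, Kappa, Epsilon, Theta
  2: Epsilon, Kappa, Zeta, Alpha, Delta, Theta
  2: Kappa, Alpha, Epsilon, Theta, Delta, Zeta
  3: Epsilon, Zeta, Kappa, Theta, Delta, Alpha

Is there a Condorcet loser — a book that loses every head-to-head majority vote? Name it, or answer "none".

none

Pairwise majorities:
Delta–Kappa: Kappa 7–2.
Delta vs Epsilon: Epsilon, 7–2.
Delta vs Alpha: 2+3 = 5 for Delta, 4 for Alpha — Delta by 5–4.
Delta vs Zeta: Zeta, 7–2.
Delta–Theta: Theta 5–4.
Kappa vs Epsilon: Epsilon, 5–4.
Kappa–Alpha: Kappa 7–2.
Kappa vs Zeta: 4 to 5, Zeta.
Kappa vs Theta: Kappa wins 9–0.
Epsilon–Alpha: Epsilon 5–4.
Epsilon vs Zeta: Epsilon is ranked higher on 2+2+3 = 7 ballots, Zeta on 2. Epsilon wins 7–2.
Epsilon vs Theta: Epsilon, 9–0.
Alpha vs Zeta: Alpha is ranked higher on 2 ballots, Zeta on 7. Zeta wins 7–2.
Alpha vs Theta: Alpha wins 6–3.
Zeta vs Theta: 7 to 2, Zeta.
Every book wins at least one matchup (Delta beats Alpha; Kappa beats Delta; Epsilon beats Delta; Alpha beats Theta; Zeta beats Delta; Theta beats Delta), so there is no Condorcet loser.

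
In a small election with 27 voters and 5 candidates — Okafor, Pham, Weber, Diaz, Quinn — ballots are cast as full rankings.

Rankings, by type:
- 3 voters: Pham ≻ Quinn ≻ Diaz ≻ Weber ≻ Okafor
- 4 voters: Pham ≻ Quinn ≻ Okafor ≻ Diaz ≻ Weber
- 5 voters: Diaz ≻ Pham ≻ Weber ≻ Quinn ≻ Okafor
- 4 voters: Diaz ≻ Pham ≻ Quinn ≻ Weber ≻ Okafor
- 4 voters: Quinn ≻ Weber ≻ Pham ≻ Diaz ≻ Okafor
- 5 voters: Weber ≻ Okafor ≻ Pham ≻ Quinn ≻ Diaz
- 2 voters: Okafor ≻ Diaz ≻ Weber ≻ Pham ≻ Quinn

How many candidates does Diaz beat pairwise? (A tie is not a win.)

Diaz against each rival (27 voters):
Diaz vs Okafor: Diaz preferred on 3+5+4+4 = 16 ballots; Diaz wins 16–11.
Diaz vs Pham: Pham, 16–11.
Diaz vs Weber: Diaz preferred on 3+4+5+4+2 = 18 ballots; Diaz wins 18–9.
Diaz vs Quinn: 5+4+2 = 11 for Diaz, 16 for Quinn — Quinn by 16–11.
Diaz beats Okafor, Weber; loses to Pham, Quinn — 2 pairwise wins.

2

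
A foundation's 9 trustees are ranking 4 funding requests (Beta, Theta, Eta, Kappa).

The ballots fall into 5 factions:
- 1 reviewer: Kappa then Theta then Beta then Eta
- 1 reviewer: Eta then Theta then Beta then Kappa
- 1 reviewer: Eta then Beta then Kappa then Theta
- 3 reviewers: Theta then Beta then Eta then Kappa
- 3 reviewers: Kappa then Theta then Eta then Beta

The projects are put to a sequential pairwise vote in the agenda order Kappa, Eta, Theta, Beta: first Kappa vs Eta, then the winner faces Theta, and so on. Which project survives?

Round 1: Kappa vs Eta — 4–5, Eta advances.
Round 2: Eta vs Theta — 2–7, Theta advances.
Round 3: Theta vs Beta — 8–1, Theta advances.
The agenda winner is Theta.

Theta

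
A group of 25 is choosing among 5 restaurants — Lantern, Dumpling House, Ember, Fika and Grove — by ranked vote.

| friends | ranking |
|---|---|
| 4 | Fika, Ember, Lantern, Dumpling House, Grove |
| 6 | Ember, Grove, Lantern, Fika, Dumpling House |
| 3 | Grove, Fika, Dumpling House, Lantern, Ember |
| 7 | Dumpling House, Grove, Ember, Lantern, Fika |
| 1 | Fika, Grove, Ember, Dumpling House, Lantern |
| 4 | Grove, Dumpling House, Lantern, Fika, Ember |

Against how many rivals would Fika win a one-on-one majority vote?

1

Fika against each rival (25 friends):
Fika–Lantern: Lantern 17–8.
Fika–Dumpling House: Fika 14–11.
Fika vs Ember: 4+3+1+4 = 12 for Fika, 13 for Ember — Ember by 13–12.
Fika vs Grove: Fika preferred on 4+1 = 5 ballots; Grove wins 20–5.
Fika beats Dumpling House; loses to Lantern, Ember, Grove — 1 pairwise win.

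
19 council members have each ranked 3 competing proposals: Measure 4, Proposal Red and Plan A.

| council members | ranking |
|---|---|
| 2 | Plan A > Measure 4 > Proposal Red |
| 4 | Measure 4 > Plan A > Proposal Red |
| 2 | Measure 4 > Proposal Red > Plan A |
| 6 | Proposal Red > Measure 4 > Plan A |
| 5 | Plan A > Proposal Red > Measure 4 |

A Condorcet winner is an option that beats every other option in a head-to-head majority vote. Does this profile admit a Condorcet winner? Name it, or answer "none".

Pairwise majorities:
Measure 4 vs Proposal Red: Proposal Red wins 11–8.
Measure 4 vs Plan A: Measure 4, 12–7.
Proposal Red vs Plan A: Plan A wins 11–8.
Every option loses at least once (Measure 4 loses to Proposal Red; Proposal Red loses to Plan A; Plan A loses to Measure 4). The majority relation contains the cycle Measure 4 beats Plan A beats Proposal Red beats Measure 4, so there is no Condorcet winner.

none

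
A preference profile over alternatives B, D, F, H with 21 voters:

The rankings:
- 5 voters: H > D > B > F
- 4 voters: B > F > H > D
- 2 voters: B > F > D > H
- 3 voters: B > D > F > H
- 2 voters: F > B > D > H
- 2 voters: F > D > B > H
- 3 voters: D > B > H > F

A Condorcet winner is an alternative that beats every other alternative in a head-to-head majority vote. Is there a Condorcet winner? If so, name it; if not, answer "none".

B

Head-to-head results (21 voters):
B vs D: B wins 11–10.
B vs F: B wins 17–4.
B–H: B 16–5.
D vs F: D, 11–10.
D–H: D 12–9.
F vs H: F, 13–8.
B beats each of D, F, H — B is the Condorcet winner.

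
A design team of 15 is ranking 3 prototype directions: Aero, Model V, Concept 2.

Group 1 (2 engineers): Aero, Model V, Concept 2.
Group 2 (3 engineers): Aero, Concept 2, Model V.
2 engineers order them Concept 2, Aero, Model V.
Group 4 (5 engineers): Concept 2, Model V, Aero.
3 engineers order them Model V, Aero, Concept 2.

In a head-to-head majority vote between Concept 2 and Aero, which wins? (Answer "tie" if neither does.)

Ballots ranking Concept 2 above Aero: 2 + 5 = 7.
Ballots ranking Aero above Concept 2: 15 − 7 = 8.
Aero wins the head-to-head 8–7.

Aero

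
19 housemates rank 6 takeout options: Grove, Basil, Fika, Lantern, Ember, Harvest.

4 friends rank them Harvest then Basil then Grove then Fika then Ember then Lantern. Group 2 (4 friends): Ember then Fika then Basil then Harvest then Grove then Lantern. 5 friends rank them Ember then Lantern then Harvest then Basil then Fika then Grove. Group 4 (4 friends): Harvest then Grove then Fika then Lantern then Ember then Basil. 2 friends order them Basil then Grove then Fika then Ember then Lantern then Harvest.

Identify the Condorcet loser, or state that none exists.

Lantern

Pairwise majorities:
Grove vs Basil: Grove preferred on 4 ballots; Basil wins 15–4.
Grove–Fika: Grove 10–9.
Grove–Lantern: Grove 14–5.
Grove vs Ember: 10 to 9, Grove.
Grove–Harvest: Harvest 17–2.
Basil vs Fika: Basil, 11–8.
Basil–Lantern: Basil 10–9.
Basil vs Ember: Basil is ranked higher on 4+2 = 6 ballots, Ember on 13. Ember wins 13–6.
Basil vs Harvest: 4+2 = 6 for Basil, 13 for Harvest — Harvest by 13–6.
Fika vs Lantern: Fika, 14–5.
Fika vs Ember: Fika is ranked higher on 4+4+2 = 10 ballots, Ember on 9. Fika wins 10–9.
Fika vs Harvest: Harvest wins 13–6.
Lantern vs Ember: Ember wins 15–4.
Lantern vs Harvest: Harvest wins 12–7.
Ember vs Harvest: 11 to 8, Ember.
Lantern loses to every other restaurant — it is the Condorcet loser.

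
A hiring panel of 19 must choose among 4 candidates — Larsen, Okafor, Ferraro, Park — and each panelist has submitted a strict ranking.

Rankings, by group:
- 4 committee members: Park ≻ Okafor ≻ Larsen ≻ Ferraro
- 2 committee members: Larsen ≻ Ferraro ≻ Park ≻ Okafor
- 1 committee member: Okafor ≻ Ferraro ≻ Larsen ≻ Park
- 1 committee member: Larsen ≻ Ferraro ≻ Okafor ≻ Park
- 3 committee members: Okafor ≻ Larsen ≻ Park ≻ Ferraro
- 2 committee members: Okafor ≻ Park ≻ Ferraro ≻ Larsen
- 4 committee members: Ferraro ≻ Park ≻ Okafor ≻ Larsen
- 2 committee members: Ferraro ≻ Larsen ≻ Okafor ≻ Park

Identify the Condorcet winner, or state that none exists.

none

Check each pair by majority over 19 ballots:
Larsen–Okafor: Okafor 14–5.
Larsen vs Ferraro: 10 to 9, Larsen.
Larsen vs Park: Larsen preferred on 2+1+1+3+2 = 9 ballots; Park wins 10–9.
Okafor vs Ferraro: Okafor wins 10–9.
Okafor vs Park: Park wins 10–9.
Ferraro vs Park: Ferraro wins 10–9.
Each candidate drops at least one matchup (Larsen loses to Okafor; Okafor loses to Park; Ferraro loses to Larsen; Park loses to Ferraro); the cycle Larsen > Ferraro > Park > Larsen rules out a Condorcet winner.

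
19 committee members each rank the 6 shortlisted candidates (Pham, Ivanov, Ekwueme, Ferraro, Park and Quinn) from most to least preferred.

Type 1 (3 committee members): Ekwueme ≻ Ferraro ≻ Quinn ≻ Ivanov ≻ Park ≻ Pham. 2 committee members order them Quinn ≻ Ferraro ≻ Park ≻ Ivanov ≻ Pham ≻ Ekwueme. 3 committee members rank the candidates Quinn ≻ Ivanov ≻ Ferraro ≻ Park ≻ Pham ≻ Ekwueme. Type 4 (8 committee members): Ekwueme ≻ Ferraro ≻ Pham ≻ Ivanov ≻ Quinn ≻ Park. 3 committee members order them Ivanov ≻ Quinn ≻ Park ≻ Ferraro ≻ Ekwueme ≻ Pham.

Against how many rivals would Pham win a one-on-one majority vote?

Pham against each rival (19 committee members):
Pham vs Ivanov: Ivanov wins 11–8.
Pham vs Ekwueme: 2+3 = 5 for Pham, 14 for Ekwueme — Ekwueme by 14–5.
Pham vs Ferraro: Ferraro wins 19–0.
Pham–Park: Park 11–8.
Pham vs Quinn: Quinn wins 11–8.
Pham beats no one; loses to Ivanov, Ekwueme, Ferraro, Park, Quinn — 0 pairwise wins.

0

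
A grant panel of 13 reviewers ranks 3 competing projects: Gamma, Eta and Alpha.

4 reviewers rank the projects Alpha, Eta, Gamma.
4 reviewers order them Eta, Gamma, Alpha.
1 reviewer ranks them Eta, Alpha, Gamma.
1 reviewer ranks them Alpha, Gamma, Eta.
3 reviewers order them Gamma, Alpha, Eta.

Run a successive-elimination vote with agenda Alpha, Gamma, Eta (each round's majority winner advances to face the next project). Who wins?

Eta

Round 1: Alpha vs Gamma — 6–7, Gamma advances.
Round 2: Gamma vs Eta — 4–9, Eta advances.
Eta survives the agenda.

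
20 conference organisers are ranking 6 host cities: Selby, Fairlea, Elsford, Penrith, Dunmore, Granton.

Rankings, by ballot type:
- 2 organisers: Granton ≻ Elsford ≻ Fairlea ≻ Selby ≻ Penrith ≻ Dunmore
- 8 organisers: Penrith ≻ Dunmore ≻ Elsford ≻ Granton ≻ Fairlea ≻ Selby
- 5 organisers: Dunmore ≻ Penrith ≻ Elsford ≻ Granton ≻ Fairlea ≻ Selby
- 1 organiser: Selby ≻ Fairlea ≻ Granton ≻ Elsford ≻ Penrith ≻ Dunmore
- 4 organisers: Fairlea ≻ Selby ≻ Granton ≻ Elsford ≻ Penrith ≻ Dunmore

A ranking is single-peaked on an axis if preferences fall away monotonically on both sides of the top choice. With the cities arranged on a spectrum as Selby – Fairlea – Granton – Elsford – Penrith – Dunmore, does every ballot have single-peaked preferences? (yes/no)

yes

Axis positions: Selby=1, Fairlea=2, Granton=3, Elsford=4, Penrith=5, Dunmore=6.
Ballot type 1 (peak Granton at position 3): ranking walks positions 3-4-2-1-5-6, expanding outward from the peak — single-peaked.
Ballot type 2 (peak Penrith at position 5): ranking walks positions 5-6-4-3-2-1, expanding outward from the peak — single-peaked.
Ballot type 3 (peak Dunmore at position 6): ranking walks positions 6-5-4-3-2-1, expanding outward from the peak — single-peaked.
Ballot type 4 (peak Selby at position 1): ranking walks positions 1-2-3-4-5-6, expanding outward from the peak — single-peaked.
Ballot type 5 (peak Fairlea at position 2): ranking walks positions 2-1-3-4-5-6, expanding outward from the peak — single-peaked.
Every ranking is single-peaked on this axis.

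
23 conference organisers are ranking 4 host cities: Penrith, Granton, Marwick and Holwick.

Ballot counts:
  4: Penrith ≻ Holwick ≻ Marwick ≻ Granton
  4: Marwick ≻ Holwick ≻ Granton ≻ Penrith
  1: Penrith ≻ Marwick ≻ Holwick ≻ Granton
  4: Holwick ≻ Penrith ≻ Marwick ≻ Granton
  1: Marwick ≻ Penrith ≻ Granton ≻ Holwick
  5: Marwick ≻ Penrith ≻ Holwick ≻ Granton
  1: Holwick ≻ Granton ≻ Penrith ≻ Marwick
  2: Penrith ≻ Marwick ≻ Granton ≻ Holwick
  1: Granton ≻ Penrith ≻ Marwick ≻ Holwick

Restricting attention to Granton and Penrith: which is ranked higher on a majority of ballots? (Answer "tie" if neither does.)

Ballots ranking Granton above Penrith: 4 + 1 + 1 = 6.
Ballots ranking Penrith above Granton: 23 − 6 = 17.
Penrith wins the head-to-head 17–6.

Penrith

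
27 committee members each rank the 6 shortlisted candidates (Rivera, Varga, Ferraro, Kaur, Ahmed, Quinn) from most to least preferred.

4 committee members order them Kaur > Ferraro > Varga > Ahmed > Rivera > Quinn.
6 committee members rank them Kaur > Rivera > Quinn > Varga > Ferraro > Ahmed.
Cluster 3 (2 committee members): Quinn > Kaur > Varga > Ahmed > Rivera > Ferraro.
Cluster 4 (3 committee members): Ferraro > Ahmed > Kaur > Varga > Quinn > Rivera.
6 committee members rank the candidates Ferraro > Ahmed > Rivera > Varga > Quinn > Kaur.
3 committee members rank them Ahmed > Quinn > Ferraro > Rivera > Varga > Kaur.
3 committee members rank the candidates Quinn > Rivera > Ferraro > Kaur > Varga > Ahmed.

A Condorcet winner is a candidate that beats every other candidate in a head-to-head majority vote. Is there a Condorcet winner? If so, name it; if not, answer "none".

none

Pairwise majorities:
Rivera vs Varga: Rivera wins 18–9.
Rivera vs Ferraro: Ferraro, 16–11.
Rivera–Kaur: Kaur 15–12.
Rivera vs Ahmed: Ahmed, 18–9.
Rivera vs Quinn: Rivera wins 16–11.
Varga vs Ferraro: Ferraro wins 19–8.
Varga vs Kaur: Kaur, 18–9.
Varga vs Ahmed: Varga, 15–12.
Varga–Quinn: Quinn 14–13.
Ferraro–Kaur: Ferraro 15–12.
Ferraro vs Ahmed: Ferraro, 22–5.
Ferraro vs Quinn: Quinn wins 14–13.
Kaur–Ahmed: Kaur 15–12.
Kaur–Quinn: Quinn 14–13.
Ahmed vs Quinn: Ahmed wins 16–11.
Every candidate loses at least once (Rivera loses to Ferraro; Varga loses to Rivera; Ferraro loses to Quinn; Kaur loses to Ferraro; Ahmed loses to Varga; Quinn loses to Rivera). The majority relation contains the cycle Rivera beats Varga beats Ahmed beats Rivera, so there is no Condorcet winner.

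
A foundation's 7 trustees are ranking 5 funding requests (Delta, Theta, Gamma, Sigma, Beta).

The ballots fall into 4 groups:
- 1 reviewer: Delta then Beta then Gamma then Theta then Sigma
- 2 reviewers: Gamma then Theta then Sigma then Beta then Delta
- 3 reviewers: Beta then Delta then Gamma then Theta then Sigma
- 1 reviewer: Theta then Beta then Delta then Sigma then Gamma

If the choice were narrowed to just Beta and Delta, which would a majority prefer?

Beta

Ballots ranking Beta above Delta: 2 + 3 + 1 = 6.
Ballots ranking Delta above Beta: 7 − 6 = 1.
Beta wins the head-to-head 6–1.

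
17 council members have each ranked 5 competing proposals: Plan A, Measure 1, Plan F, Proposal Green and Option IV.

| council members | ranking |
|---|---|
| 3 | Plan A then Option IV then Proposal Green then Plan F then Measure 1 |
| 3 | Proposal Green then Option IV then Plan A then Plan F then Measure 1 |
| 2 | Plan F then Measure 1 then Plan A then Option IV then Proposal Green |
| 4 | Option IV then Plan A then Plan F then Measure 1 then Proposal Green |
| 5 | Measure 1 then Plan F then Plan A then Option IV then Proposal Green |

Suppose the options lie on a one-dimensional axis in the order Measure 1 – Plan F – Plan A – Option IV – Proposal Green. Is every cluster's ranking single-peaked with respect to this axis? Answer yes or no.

yes

Axis positions: Measure 1=1, Plan F=2, Plan A=3, Option IV=4, Proposal Green=5.
Cluster 1 (peak Plan A at position 3): ranking walks positions 3-4-5-2-1, expanding outward from the peak — single-peaked.
Cluster 2 (peak Proposal Green at position 5): ranking walks positions 5-4-3-2-1, expanding outward from the peak — single-peaked.
Cluster 3 (peak Plan F at position 2): ranking walks positions 2-1-3-4-5, expanding outward from the peak — single-peaked.
Cluster 4 (peak Option IV at position 4): ranking walks positions 4-3-2-1-5, expanding outward from the peak — single-peaked.
Cluster 5 (peak Measure 1 at position 1): ranking walks positions 1-2-3-4-5, expanding outward from the peak — single-peaked.
Every ranking is single-peaked on this axis.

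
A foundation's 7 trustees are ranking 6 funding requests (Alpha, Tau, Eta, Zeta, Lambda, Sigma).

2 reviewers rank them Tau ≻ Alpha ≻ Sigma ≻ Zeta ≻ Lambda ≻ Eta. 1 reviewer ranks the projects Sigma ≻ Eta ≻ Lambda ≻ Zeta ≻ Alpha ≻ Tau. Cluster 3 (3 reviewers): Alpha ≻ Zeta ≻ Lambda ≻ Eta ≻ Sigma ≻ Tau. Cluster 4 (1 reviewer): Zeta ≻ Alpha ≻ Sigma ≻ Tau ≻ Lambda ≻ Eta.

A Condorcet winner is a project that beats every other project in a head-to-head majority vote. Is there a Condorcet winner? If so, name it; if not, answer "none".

Pairwise majorities:
Alpha–Tau: Alpha 5–2.
Alpha vs Eta: Alpha, 6–1.
Alpha–Zeta: Alpha 5–2.
Alpha vs Lambda: Alpha, 6–1.
Alpha–Sigma: Alpha 6–1.
Tau vs Eta: Eta, 4–3.
Tau–Zeta: Zeta 5–2.
Tau vs Lambda: Lambda wins 4–3.
Tau–Sigma: Sigma 5–2.
Eta–Zeta: Zeta 6–1.
Eta vs Lambda: Lambda, 6–1.
Eta vs Sigma: Sigma, 4–3.
Zeta vs Lambda: Zeta, 6–1.
Zeta vs Sigma: Zeta wins 4–3.
Lambda–Sigma: Sigma 4–3.
Alpha beats each of Tau, Eta, Zeta, Lambda, Sigma — Alpha is the Condorcet winner.

Alpha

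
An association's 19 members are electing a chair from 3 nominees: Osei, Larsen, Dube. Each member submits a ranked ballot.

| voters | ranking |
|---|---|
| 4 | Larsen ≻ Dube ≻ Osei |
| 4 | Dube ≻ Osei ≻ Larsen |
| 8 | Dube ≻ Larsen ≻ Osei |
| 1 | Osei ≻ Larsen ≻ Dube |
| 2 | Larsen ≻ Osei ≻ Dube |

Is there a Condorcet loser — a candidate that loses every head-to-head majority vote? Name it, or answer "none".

Osei

Head-to-head results (19 voters):
Osei vs Larsen: Larsen, 14–5.
Osei–Dube: Dube 16–3.
Larsen vs Dube: Larsen preferred on 4+1+2 = 7 ballots; Dube wins 12–7.
Osei is beaten in every head-to-head and is the Condorcet loser.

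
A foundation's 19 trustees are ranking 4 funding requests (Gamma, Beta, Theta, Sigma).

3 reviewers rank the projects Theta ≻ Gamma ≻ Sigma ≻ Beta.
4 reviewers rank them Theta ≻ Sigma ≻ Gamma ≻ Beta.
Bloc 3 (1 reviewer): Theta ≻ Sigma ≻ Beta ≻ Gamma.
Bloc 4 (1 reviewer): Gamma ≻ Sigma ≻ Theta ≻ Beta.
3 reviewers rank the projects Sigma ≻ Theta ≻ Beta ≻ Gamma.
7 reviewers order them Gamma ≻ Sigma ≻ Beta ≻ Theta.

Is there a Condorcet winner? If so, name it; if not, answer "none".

Check each pair by majority over 19 ballots:
Gamma vs Beta: Gamma wins 15–4.
Gamma vs Theta: 1+7 = 8 for Gamma, 11 for Theta — Theta by 11–8.
Gamma vs Sigma: Gamma, 11–8.
Beta vs Theta: Beta is ranked higher on 7 ballots, Theta on 12. Theta wins 12–7.
Beta vs Sigma: Sigma, 19–0.
Theta vs Sigma: 3+4+1 = 8 for Theta, 11 for Sigma — Sigma by 11–8.
Each project drops at least one matchup (Gamma loses to Theta; Beta loses to Gamma; Theta loses to Sigma; Sigma loses to Gamma); the cycle Gamma > Sigma > Theta > Gamma rules out a Condorcet winner.

none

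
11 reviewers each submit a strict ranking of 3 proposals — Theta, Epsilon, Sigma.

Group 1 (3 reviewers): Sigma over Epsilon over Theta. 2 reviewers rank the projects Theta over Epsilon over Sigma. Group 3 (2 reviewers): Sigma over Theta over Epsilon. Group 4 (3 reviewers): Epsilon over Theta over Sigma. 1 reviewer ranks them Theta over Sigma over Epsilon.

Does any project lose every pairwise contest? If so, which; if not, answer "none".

Pairwise majorities:
Theta–Epsilon: Epsilon 6–5.
Theta vs Sigma: 2+3+1 = 6 for Theta, 5 for Sigma — Theta by 6–5.
Epsilon vs Sigma: 5 to 6, Sigma.
No project is winless: Theta beats Sigma; Epsilon beats Theta; Sigma beats Epsilon. There is no Condorcet loser.

none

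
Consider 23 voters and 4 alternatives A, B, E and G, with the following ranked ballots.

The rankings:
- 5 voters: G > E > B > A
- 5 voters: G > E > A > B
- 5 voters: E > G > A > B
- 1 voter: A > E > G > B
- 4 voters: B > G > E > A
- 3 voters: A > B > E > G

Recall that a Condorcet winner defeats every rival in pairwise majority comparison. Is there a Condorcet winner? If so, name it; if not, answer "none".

G

Head-to-head results (23 voters):
A–B: A 14–9.
A–E: E 19–4.
A–G: G 19–4.
B–E: E 16–7.
B–G: G 16–7.
E–G: G 14–9.
G beats each of A, B, E — G is the Condorcet winner.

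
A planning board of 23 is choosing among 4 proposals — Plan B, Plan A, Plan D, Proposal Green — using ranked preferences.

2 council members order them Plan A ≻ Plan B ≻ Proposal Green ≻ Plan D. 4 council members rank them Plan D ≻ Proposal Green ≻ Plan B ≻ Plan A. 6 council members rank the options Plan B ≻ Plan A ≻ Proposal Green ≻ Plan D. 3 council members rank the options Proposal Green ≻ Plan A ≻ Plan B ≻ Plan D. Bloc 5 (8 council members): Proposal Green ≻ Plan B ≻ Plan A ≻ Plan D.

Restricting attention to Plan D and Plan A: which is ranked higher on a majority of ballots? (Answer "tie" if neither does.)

Ballots ranking Plan D above Plan A: 4.
Ballots ranking Plan A above Plan D: 23 − 4 = 19.
Plan A wins the head-to-head 19–4.

Plan A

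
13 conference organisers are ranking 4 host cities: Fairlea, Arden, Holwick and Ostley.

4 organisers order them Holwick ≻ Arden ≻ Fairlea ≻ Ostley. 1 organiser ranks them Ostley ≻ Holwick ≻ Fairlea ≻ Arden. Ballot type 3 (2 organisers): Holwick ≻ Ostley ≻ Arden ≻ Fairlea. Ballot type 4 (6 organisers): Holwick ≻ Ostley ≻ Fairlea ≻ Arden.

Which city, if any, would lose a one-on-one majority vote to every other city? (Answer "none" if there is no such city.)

Pairwise majorities:
Fairlea vs Arden: Fairlea, 7–6.
Fairlea–Holwick: Holwick 13–0.
Fairlea vs Ostley: Ostley wins 9–4.
Arden vs Holwick: 0 for Arden, 13 for Holwick — Holwick by 13–0.
Arden–Ostley: Ostley 9–4.
Holwick vs Ostley: Holwick wins 12–1.
Arden is beaten in every head-to-head and is the Condorcet loser.

Arden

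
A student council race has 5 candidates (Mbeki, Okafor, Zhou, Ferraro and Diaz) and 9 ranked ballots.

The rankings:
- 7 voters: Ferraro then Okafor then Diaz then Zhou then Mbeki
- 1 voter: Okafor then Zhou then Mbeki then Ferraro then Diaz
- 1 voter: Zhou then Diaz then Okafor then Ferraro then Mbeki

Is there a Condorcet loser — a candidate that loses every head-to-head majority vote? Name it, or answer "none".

Mbeki

Pairwise majorities:
Mbeki vs Okafor: Mbeki preferred on 0 ballots; Okafor wins 9–0.
Mbeki vs Zhou: Zhou wins 9–0.
Mbeki vs Ferraro: 1 for Mbeki, 8 for Ferraro — Ferraro by 8–1.
Mbeki vs Diaz: 1 for Mbeki, 8 for Diaz — Diaz by 8–1.
Okafor vs Zhou: Okafor wins 8–1.
Okafor vs Ferraro: 2 to 7, Ferraro.
Okafor vs Diaz: Okafor wins 8–1.
Zhou vs Ferraro: Zhou preferred on 1+1 = 2 ballots; Ferraro wins 7–2.
Zhou vs Diaz: 1+1 = 2 for Zhou, 7 for Diaz — Diaz by 7–2.
Ferraro–Diaz: Ferraro 8–1.
Mbeki loses to every other candidate — it is the Condorcet loser.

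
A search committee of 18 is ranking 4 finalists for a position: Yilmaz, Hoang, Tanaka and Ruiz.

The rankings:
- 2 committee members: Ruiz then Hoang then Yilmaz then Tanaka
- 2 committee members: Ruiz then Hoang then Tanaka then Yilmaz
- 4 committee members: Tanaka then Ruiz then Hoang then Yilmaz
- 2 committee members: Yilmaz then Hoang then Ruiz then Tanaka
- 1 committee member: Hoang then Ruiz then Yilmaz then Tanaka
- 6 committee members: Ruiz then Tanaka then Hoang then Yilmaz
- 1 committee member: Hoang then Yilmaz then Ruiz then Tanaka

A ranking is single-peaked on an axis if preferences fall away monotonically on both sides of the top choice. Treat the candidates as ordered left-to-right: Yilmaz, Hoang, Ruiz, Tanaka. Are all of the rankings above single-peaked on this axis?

yes

Axis positions: Yilmaz=1, Hoang=2, Ruiz=3, Tanaka=4.
Ballot type 1 (peak Ruiz at position 3): ranking walks positions 3-2-1-4, expanding outward from the peak — single-peaked.
Ballot type 2 (peak Ruiz at position 3): ranking walks positions 3-2-4-1, expanding outward from the peak — single-peaked.
Ballot type 3 (peak Tanaka at position 4): ranking walks positions 4-3-2-1, expanding outward from the peak — single-peaked.
Ballot type 4 (peak Yilmaz at position 1): ranking walks positions 1-2-3-4, expanding outward from the peak — single-peaked.
Ballot type 5 (peak Hoang at position 2): ranking walks positions 2-3-1-4, expanding outward from the peak — single-peaked.
Ballot type 6 (peak Ruiz at position 3): ranking walks positions 3-4-2-1, expanding outward from the peak — single-peaked.
Ballot type 7 (peak Hoang at position 2): ranking walks positions 2-1-3-4, expanding outward from the peak — single-peaked.
Every ranking is single-peaked on this axis.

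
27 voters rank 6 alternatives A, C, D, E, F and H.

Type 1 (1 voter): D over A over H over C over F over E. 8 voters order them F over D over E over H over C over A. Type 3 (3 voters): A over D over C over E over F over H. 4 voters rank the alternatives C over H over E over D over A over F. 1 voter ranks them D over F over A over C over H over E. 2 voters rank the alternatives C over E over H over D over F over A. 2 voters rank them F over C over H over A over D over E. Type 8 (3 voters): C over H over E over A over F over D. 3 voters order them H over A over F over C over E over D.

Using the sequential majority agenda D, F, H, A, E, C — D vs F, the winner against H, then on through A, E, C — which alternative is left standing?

C

Round 1: D vs F — 11–16, F advances.
Round 2: F vs H — 14–13, F advances.
Round 3: F vs A — 13–14, A advances.
Round 4: A vs E — 10–17, E advances.
Round 5: E vs C — 8–19, C advances.
C survives the agenda.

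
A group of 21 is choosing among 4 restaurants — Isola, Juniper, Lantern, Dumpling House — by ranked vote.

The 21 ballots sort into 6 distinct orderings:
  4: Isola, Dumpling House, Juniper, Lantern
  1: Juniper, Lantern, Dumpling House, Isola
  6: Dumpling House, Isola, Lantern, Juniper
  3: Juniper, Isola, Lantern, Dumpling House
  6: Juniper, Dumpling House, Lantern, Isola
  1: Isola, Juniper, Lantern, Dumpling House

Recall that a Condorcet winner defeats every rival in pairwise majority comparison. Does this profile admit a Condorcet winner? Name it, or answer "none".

none

Pairwise majorities:
Isola vs Juniper: Isola wins 11–10.
Isola vs Lantern: Isola wins 14–7.
Isola vs Dumpling House: Dumpling House wins 13–8.
Juniper–Lantern: Juniper 15–6.
Juniper vs Dumpling House: Juniper wins 11–10.
Lantern–Dumpling House: Dumpling House 16–5.
Every restaurant loses at least once (Isola loses to Dumpling House; Juniper loses to Isola; Lantern loses to Isola; Dumpling House loses to Juniper). The majority relation contains the cycle Isola > Juniper > Dumpling House > Isola, so there is no Condorcet winner.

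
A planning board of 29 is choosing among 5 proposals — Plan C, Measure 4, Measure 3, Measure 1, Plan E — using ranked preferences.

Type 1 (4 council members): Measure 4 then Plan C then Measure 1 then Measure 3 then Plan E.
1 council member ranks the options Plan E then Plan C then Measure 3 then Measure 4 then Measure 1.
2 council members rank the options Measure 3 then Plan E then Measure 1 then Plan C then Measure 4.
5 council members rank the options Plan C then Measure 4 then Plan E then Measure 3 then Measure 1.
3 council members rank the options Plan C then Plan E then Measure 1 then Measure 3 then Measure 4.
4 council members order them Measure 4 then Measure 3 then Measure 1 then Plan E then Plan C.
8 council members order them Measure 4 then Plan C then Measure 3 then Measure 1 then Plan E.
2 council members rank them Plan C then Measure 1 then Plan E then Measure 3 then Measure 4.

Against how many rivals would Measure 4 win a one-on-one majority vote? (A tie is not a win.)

Measure 4 against each rival (29 council members):
Measure 4 vs Plan C: Measure 4 preferred on 4+4+8 = 16 ballots; Measure 4 wins 16–13.
Measure 4 vs Measure 3: Measure 4 preferred on 4+5+4+8 = 21 ballots; Measure 4 wins 21–8.
Measure 4 vs Measure 1: Measure 4 wins 22–7.
Measure 4 vs Plan E: Measure 4 is ranked higher on 4+5+4+8 = 21 ballots, Plan E on 8. Measure 4 wins 21–8.
Measure 4 beats Plan C, Measure 3, Measure 1, Plan E — 4 pairwise wins.

4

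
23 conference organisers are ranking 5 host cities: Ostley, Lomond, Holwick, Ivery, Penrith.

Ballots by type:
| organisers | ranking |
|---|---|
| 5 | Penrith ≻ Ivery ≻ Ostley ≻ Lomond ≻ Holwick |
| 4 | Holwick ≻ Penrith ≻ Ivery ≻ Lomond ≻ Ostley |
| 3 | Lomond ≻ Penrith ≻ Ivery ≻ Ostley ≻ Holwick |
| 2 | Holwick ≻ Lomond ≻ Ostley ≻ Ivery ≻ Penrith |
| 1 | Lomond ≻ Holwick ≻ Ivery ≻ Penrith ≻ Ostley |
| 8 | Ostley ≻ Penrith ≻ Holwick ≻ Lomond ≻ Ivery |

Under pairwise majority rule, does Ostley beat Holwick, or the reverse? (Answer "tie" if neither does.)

Ballots ranking Ostley above Holwick: 5 + 3 + 8 = 16.
Ballots ranking Holwick above Ostley: 23 − 16 = 7.
Ostley wins the head-to-head 16–7.

Ostley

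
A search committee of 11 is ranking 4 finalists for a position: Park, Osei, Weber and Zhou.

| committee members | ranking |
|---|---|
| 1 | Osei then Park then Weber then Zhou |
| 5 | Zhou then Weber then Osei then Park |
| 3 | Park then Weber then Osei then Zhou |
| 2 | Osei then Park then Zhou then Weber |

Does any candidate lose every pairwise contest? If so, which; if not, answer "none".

Pairwise majorities:
Park vs Osei: Osei wins 8–3.
Park–Weber: Park 6–5.
Park vs Zhou: 6 to 5, Park.
Osei vs Weber: Weber wins 8–3.
Osei vs Zhou: 1+3+2 = 6 for Osei, 5 for Zhou — Osei by 6–5.
Weber vs Zhou: Weber preferred on 1+3 = 4 ballots; Zhou wins 7–4.
No candidate is winless: Park beats Weber; Osei beats Park; Weber beats Osei; Zhou beats Weber. There is no Condorcet loser.

none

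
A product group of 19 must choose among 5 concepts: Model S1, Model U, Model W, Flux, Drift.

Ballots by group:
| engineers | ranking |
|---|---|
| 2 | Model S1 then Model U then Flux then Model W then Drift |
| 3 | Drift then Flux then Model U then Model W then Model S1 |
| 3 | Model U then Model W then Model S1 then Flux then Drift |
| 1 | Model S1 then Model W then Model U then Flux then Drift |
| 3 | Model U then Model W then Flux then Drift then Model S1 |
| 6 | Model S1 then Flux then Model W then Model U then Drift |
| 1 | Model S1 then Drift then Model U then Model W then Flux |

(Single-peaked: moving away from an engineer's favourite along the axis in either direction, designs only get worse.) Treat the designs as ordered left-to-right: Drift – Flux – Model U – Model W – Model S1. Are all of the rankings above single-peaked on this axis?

no

Axis positions: Drift=1, Flux=2, Model U=3, Model W=4, Model S1=5.
Group 1: ranking walks positions 5-3-2-4-1; Model U is ranked above Model W even though Model W lies between Model U and the peak Model S1 on the axis — preferences dip and rise again. Not single-peaked.
Group 2 (peak Drift at position 1): ranking walks positions 1-2-3-4-5, expanding outward from the peak — single-peaked.
Group 3 (peak Model U at position 3): ranking walks positions 3-4-5-2-1, expanding outward from the peak — single-peaked.
Group 4 (peak Model S1 at position 5): ranking walks positions 5-4-3-2-1, expanding outward from the peak — single-peaked.
Group 5 (peak Model U at position 3): ranking walks positions 3-4-2-1-5, expanding outward from the peak — single-peaked.
Group 6: ranking walks positions 5-2-4-3-1; Flux is ranked above Model W even though Model W lies between Flux and the peak Model S1 on the axis — preferences dip and rise again. Not single-peaked.
Group 7: ranking walks positions 5-1-3-4-2; Drift is ranked above Model W even though Model W lies between Drift and the peak Model S1 on the axis — preferences dip and rise again. Not single-peaked.
Group 1 violates single-peakedness, so the profile is not single-peaked on this axis.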